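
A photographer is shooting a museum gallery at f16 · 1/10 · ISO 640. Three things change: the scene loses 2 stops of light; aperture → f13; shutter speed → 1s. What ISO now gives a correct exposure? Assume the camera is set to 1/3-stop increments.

ISO 160

Scene light: 2 stops darker.
Aperture: f/16 → f/14 → f/13 — 2/3 stop wider (brighter).
Shutter speed: 1/10 → 1/8 → 1/6 → 1/5 → 1/4 → 0.3 → 0.4 → 0.5 → 0.6 → 0.8 → 1 — 3 1/3 stops slower (brighter).
Net so far: 2 stops brighter. ISO: 640 → 500 → 400 → 320 → 250 → 200 → 160.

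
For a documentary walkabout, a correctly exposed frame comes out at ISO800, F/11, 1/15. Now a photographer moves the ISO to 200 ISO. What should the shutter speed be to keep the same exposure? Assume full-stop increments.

ISO: 800 → 400 → 200 — 2 stops lower (darker).
Need 2 stops brighter from the shutter speed: 1/15 → 1/8 → 1/4.

1/4s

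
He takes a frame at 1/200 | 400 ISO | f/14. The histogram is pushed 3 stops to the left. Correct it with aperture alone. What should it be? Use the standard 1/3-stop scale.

Underexposed by 3 stops → need 3 stops brighter.
Aperture: f/14 → f/13 → f/11 → f/10 → f/9 → f/8 → f/7.1 → f/6.3 → f/5.6 → f/5.

f/5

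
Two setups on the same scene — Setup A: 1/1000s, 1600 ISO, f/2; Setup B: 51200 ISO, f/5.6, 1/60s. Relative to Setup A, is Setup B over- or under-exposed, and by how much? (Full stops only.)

Aperture: f/2 → f/2.8 → f/4 → f/5.6 — 3 stops narrower (darker).
Shutter speed: 1/1000 → 1/500 → 1/250 → 1/125 → 1/60 — 4 stops longer (brighter).
ISO: 1600 → 3200 → 6400 → 12800 → 25600 → 51200 — 5 stops higher (brighter).
Net: −3 +4 +5 = +6 stops.

6 stops brighter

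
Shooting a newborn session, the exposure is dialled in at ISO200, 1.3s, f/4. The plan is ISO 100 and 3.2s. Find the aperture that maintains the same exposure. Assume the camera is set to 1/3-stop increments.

f/4.5

ISO: 200 → 160 → 125 → 100 — 1 stop lower (darker).
Shutter speed: 1.3 → 1.6 → 2 → 2.5 → 3.2 — 1 1/3 stops longer (brighter).
Net change so far: 1/3 stop brighter. Offset with the aperture: f/4 → f/4.5.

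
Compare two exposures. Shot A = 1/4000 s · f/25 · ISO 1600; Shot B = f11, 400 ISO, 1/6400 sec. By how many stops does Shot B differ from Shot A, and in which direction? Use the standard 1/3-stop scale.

Aperture: f/25 → f/22 → f/20 → f/18 → f/16 → f/14 → f/13 → f/11 — 2 1/3 stops wider (brighter).
Shutter speed: 1/4000 → 1/5000 → 1/6400 — 2/3 stop faster (darker).
ISO: 1600 → 1250 → 1000 → 800 → 640 → 500 → 400 — 2 stops dropped (darker).
Net: +2 1/3 −2/3 −2 = −1/3 stops.

1/3 stop darker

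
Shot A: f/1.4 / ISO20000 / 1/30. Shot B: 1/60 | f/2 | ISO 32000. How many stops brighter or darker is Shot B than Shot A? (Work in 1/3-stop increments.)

Aperture: f/1.4 → f/1.6 → f/1.8 → f/2 — 1 stop smaller aperture (darker).
Shutter speed: 1/30 → 1/40 → 1/50 → 1/60 — 1 stop faster (darker).
ISO: 20000 → 25600 → 32000 — 2/3 stop higher (brighter).
Net: −1 −1 +2/3 = −1 1/3 stops.

1 1/3 stops darker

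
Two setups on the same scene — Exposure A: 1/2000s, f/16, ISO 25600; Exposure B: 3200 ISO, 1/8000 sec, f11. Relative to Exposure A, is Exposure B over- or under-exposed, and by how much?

4 stops darker

Aperture: f/16 → f/11 — 1 stop wider (brighter).
Shutter speed: 1/2000 → 1/4000 → 1/8000 — 2 stops shorter (darker).
ISO: 25600 → 12800 → 6400 → 3200 — 3 stops dropped (darker).
Net: +1 −2 −3 = −4 stops.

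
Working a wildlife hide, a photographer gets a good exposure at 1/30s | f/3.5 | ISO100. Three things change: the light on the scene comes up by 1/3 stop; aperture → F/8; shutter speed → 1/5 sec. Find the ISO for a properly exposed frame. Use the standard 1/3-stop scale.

ISO 64

Scene light: 1/3 stop brighter.
Aperture: f/3.5 → f/4 → f/4.5 → f/5 → f/5.6 → f/6.3 → f/7.1 → f/8 — 2 1/3 stops stopped down (darker).
Shutter speed: 1/30 → 1/25 → 1/20 → 1/15 → 1/13 → 1/10 → 1/8 → 1/6 → 1/5 — 2 2/3 stops longer (brighter).
Net so far: 2/3 stop brighter. ISO: 100 → 80 → 64.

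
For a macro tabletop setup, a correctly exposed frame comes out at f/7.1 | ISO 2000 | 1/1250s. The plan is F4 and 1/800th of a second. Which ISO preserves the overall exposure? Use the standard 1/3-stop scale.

Aperture: f/7.1 → f/6.3 → f/5.6 → f/5 → f/4.5 → f/4 — 1 2/3 stops larger aperture (brighter).
Shutter speed: 1/1250 → 1/1000 → 1/800 — 2/3 stop longer (brighter).
Net change so far: 2 1/3 stops brighter. Offset with the ISO: 2000 → 1600 → 1250 → 1000 → 800 → 640 → 500 → 400.

ISO 400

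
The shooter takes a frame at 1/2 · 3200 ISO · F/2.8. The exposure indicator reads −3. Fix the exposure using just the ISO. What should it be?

Underexposed by 3 stops → need 3 stops brighter.
ISO: 3200 → 6400 → 12800 → 25600.

ISO 25600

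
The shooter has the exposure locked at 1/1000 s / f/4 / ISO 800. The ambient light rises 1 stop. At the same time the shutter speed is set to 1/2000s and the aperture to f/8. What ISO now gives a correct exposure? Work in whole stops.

Scene light: 1 stop brighter.
Shutter speed: 1/1000 → 1/2000 — 1 stop shorter (darker).
Aperture: f/4 → f/5.6 → f/8 — 2 stops smaller aperture (darker).
Net so far: 2 stops darker. ISO: 800 → 1600 → 3200.

ISO 3200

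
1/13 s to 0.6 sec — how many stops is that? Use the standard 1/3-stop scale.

1/13 → 1/10 → 1/8 → 1/6 → 1/5 → 1/4 → 0.3 → 0.4 → 0.5 → 0.6 — count the steps: 9 third-stops = 3 stops.

3 stops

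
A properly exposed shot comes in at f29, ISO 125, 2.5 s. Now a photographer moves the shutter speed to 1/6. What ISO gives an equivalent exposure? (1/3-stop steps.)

Shutter speed: 2.5 → 2 → 1.6 → 1.3 → 1 → 0.8 → 0.6 → 0.5 → 0.4 → 0.3 → 1/4 → 1/5 → 1/6 — 4 stops shorter (darker).
Need 4 stops brighter from the ISO: 125 → 160 → 200 → 250 → 320 → 400 → 500 → 640 → 800 → 1000 → 1250 → 1600 → 2000.

ISO 2000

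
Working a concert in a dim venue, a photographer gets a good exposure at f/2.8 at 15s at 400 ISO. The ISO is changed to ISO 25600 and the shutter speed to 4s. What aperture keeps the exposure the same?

ISO: 400 → 800 → 1600 → 3200 → 6400 → 12800 → 25600 — 6 stops raised (brighter).
Shutter speed: 15 → 8 → 4 — 2 stops shorter (darker).
Net change so far: 4 stops brighter. Offset with the aperture: f/2.8 → f/4 → f/5.6 → f/8 → f/11.

f/11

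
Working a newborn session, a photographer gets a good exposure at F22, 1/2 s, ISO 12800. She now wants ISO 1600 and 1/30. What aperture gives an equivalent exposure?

ISO: 12800 → 6400 → 3200 → 1600 — 3 stops lower (darker).
Shutter speed: 1/2 → 1/4 → 1/8 → 1/15 → 1/30 — 4 stops faster (darker).
Net change so far: 7 stops darker. Offset with the aperture: f/22 → f/16 → f/11 → f/8 → f/5.6 → f/4 → f/2.8 → f/2.

f/2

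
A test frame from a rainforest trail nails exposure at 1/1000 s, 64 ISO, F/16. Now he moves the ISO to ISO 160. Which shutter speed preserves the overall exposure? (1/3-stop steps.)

ISO: 64 → 80 → 100 → 125 → 160 — 1 1/3 stops raised (brighter).
Need 1 1/3 stops darker from the shutter speed: 1/1000 → 1/1250 → 1/1600 → 1/2000 → 1/2500.

1/2500s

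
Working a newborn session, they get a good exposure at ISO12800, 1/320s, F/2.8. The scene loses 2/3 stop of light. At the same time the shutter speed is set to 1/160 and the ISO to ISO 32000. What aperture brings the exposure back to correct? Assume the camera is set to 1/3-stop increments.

Scene light: 2/3 stop darker.
Shutter speed: 1/320 → 1/250 → 1/200 → 1/160 — 1 stop slower (brighter).
ISO: 12800 → 16000 → 20000 → 25600 → 32000 — 1 1/3 stops higher (brighter).
Net so far: 1 2/3 stops brighter. Aperture: f/2.8 → f/3.2 → f/3.5 → f/4 → f/4.5 → f/5.

f/5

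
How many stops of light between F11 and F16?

f/11 → f/16 — count the steps: 1 stop.

1 stop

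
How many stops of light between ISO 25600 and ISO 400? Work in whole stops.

25600 → 12800 → 6400 → 3200 → 1600 → 800 → 400 — count the steps: 6 stops.

6 stops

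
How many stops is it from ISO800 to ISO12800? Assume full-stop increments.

800 → 1600 → 3200 → 6400 → 12800 — count the steps: 4 stops.

4 stops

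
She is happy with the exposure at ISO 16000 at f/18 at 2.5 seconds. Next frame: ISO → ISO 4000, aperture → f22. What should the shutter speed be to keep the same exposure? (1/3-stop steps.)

ISO: 16000 → 12800 → 10000 → 8000 → 6400 → 5000 → 4000 — 2 stops lower (darker).
Aperture: f/18 → f/20 → f/22 — 2/3 stop stopped down (darker).
Net change so far: 2 2/3 stops darker. Offset with the shutter speed: 2.5 → 3.2 → 4 → 5 → 6 → 8 → 10 → 13 → 15.

15 s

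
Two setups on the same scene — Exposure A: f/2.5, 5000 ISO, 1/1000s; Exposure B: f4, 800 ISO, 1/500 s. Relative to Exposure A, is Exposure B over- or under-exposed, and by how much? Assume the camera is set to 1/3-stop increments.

Aperture: f/2.5 → f/2.8 → f/3.2 → f/3.5 → f/4 — 1 1/3 stops narrower (darker).
Shutter speed: 1/1000 → 1/800 → 1/640 → 1/500 — 1 stop slower (brighter).
ISO: 5000 → 4000 → 3200 → 2500 → 2000 → 1600 → 1250 → 1000 → 800 — 2 2/3 stops dropped (darker).
Net: −1 1/3 +1 −2 2/3 = −3 stops.

3 stops darker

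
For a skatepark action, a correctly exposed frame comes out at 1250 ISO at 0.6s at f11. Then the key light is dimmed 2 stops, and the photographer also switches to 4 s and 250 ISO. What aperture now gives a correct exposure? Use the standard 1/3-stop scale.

f/6.3

Scene light: 2 stops darker.
Shutter speed: 0.6 → 0.8 → 1 → 1.3 → 1.6 → 2 → 2.5 → 3.2 → 4 — 2 2/3 stops longer (brighter).
ISO: 1250 → 1000 → 800 → 640 → 500 → 400 → 320 → 250 — 2 1/3 stops dropped (darker).
Net so far: 1 2/3 stops darker. Aperture: f/11 → f/10 → f/9 → f/8 → f/7.1 → f/6.3.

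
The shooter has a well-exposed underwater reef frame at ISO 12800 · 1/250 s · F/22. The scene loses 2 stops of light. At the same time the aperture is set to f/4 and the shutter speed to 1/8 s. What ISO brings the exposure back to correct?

ISO 50

Scene light: 2 stops darker.
Aperture: f/22 → f/16 → f/11 → f/8 → f/5.6 → f/4 — 5 stops opened up (brighter).
Shutter speed: 1/250 → 1/125 → 1/60 → 1/30 → 1/15 → 1/8 — 5 stops slower (brighter).
Net so far: 8 stops brighter. ISO: 12800 → 6400 → 3200 → 1600 → 800 → 400 → 200 → 100 → 50.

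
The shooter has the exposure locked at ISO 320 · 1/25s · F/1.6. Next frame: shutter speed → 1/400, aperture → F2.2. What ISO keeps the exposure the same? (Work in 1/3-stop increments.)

ISO 10000

Shutter speed: 1/25 → 1/30 → 1/40 → 1/50 → 1/60 → 1/80 → 1/100 → 1/125 → 1/160 → 1/200 → 1/250 → 1/320 → 1/400 — 4 stops shorter (darker).
Aperture: f/1.6 → f/1.8 → f/2 → f/2.2 — 1 stop smaller aperture (darker).
Net change so far: 5 stops darker. Offset with the ISO: 320 → 400 → 500 → 640 → 800 → 1000 → 1250 → 1600 → 2000 → 2500 → 3200 → 4000 → 5000 → 6400 → 8000 → 10000.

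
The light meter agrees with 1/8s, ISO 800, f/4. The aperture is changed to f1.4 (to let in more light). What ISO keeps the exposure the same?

ISO 100

Aperture: f/4 → f/2.8 → f/2 → f/1.4 — 3 stops wider (brighter).
Need 3 stops darker from the ISO: 800 → 400 → 200 → 100.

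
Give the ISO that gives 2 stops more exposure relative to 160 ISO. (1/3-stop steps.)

ISO: 160 → 200 → 250 → 320 → 400 → 500 → 640 — 2 stops raised (brighter).

ISO 640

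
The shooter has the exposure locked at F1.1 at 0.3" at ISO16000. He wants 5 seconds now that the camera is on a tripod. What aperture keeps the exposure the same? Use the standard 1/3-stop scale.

Shutter speed: 0.3 → 0.4 → 0.5 → 0.6 → 0.8 → 1 → 1.3 → 1.6 → 2 → 2.5 → 3.2 → 4 → 5 — 4 stops slower (brighter).
Need 4 stops darker from the aperture: f/1.1 → f/1.2 → f/1.4 → f/1.6 → f/1.8 → f/2 → f/2.2 → f/2.5 → f/2.8 → f/3.2 → f/3.5 → f/4 → f/4.5.

f/4.5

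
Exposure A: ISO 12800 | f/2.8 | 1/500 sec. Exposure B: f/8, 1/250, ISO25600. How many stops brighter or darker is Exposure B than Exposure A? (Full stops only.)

1 stop darker

Aperture: f/2.8 → f/4 → f/5.6 → f/8 — 3 stops stopped down (darker).
Shutter speed: 1/500 → 1/250 — 1 stop longer (brighter).
ISO: 12800 → 25600 — 1 stop higher (brighter).
Net: −3 +1 +1 = −1 stop.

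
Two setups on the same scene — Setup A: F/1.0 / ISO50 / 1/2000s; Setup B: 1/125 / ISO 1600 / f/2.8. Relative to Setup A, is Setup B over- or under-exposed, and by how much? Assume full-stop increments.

6 stops brighter

Aperture: f/1.0 → f/1.4 → f/2 → f/2.8 — 3 stops smaller aperture (darker).
Shutter speed: 1/2000 → 1/1000 → 1/500 → 1/250 → 1/125 — 4 stops slower (brighter).
ISO: 50 → 100 → 200 → 400 → 800 → 1600 — 5 stops raised (brighter).
Net: −3 +4 +5 = +6 stops.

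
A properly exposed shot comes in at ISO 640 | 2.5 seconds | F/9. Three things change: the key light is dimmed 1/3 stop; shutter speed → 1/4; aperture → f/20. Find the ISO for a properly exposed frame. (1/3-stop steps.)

ISO 40000

Scene light: 1/3 stop darker.
Shutter speed: 2.5 → 2 → 1.6 → 1.3 → 1 → 0.8 → 0.6 → 0.5 → 0.4 → 0.3 → 1/4 — 3 1/3 stops faster (darker).
Aperture: f/9 → f/10 → f/11 → f/13 → f/14 → f/16 → f/18 → f/20 — 2 1/3 stops narrower (darker).
Net so far: 6 stops darker. ISO: 640 → 800 → 1000 → 1250 → 1600 → 2000 → 2500 → 3200 → 4000 → 5000 → 6400 → 8000 → 10000 → 12800 → 16000 → 20000 → 25600 → 32000 → 40000.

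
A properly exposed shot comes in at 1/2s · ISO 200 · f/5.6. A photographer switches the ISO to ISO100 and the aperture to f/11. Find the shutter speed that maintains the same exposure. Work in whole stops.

ISO: 200 → 100 — 1 stop lower (darker).
Aperture: f/5.6 → f/8 → f/11 — 2 stops narrower (darker).
Net change so far: 3 stops darker. Offset with the shutter speed: 1/2 → 1 → 2 → 4.

4 s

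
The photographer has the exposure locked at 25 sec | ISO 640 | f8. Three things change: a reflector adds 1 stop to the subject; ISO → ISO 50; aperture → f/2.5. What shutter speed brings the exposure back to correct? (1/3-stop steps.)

15 s

Scene light: 1 stop brighter.
ISO: 640 → 500 → 400 → 320 → 250 → 200 → 160 → 125 → 100 → 80 → 64 → 50 — 3 2/3 stops lower (darker).
Aperture: f/8 → f/7.1 → f/6.3 → f/5.6 → f/5 → f/4.5 → f/4 → f/3.5 → f/3.2 → f/2.8 → f/2.5 — 3 1/3 stops larger aperture (brighter).
Net so far: 2/3 stop brighter. Shutter speed: 25 → 20 → 15.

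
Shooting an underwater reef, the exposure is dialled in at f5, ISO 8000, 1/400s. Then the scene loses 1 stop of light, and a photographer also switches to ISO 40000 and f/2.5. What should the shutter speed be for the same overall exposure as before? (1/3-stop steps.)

1/4000s

Scene light: 1 stop darker.
ISO: 8000 → 10000 → 12800 → 16000 → 20000 → 25600 → 32000 → 40000 — 2 1/3 stops higher (brighter).
Aperture: f/5 → f/4.5 → f/4 → f/3.5 → f/3.2 → f/2.8 → f/2.5 — 2 stops wider (brighter).
Net so far: 3 1/3 stops brighter. Shutter speed: 1/400 → 1/500 → 1/640 → 1/800 → 1/1000 → 1/1250 → 1/1600 → 1/2000 → 1/2500 → 1/3200 → 1/4000.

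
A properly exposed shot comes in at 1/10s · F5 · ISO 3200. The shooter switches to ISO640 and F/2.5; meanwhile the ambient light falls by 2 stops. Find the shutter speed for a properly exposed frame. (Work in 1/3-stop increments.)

Scene light: 2 stops darker.
ISO: 3200 → 2500 → 2000 → 1600 → 1250 → 1000 → 800 → 640 — 2 1/3 stops dropped (darker).
Aperture: f/5 → f/4.5 → f/4 → f/3.5 → f/3.2 → f/2.8 → f/2.5 — 2 stops larger aperture (brighter).
Net so far: 2 1/3 stops darker. Shutter speed: 1/10 → 1/8 → 1/6 → 1/5 → 1/4 → 0.3 → 0.4 → 0.5.

0.5 s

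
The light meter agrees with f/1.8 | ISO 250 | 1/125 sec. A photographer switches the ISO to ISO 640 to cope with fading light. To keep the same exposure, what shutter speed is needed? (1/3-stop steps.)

1/320s

ISO: 250 → 320 → 400 → 500 → 640 — 1 1/3 stops raised (brighter).
Need 1 1/3 stops darker from the shutter speed: 1/125 → 1/160 → 1/200 → 1/250 → 1/320.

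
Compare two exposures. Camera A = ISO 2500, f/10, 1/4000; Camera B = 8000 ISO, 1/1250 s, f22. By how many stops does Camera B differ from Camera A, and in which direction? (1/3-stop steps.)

1 stop brighter

Aperture: f/10 → f/11 → f/13 → f/14 → f/16 → f/18 → f/20 → f/22 — 2 1/3 stops stopped down (darker).
Shutter speed: 1/4000 → 1/3200 → 1/2500 → 1/2000 → 1/1600 → 1/1250 — 1 2/3 stops slower (brighter).
ISO: 2500 → 3200 → 4000 → 5000 → 6400 → 8000 — 1 2/3 stops raised (brighter).
Net: −2 1/3 +1 2/3 +1 2/3 = +1 stop.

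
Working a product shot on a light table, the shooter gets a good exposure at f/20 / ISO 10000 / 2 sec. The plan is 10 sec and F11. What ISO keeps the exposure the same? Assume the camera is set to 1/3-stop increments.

ISO 640

Shutter speed: 2 → 2.5 → 3.2 → 4 → 5 → 6 → 8 → 10 — 2 1/3 stops longer (brighter).
Aperture: f/20 → f/18 → f/16 → f/14 → f/13 → f/11 — 1 2/3 stops opened up (brighter).
Net change so far: 4 stops brighter. Offset with the ISO: 10000 → 8000 → 6400 → 5000 → 4000 → 3200 → 2500 → 2000 → 1600 → 1250 → 1000 → 800 → 640.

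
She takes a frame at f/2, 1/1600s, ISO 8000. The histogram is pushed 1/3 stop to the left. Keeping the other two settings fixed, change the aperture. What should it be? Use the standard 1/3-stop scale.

f/1.8

Underexposed by 1/3 stop → need 1/3 stop brighter.
Aperture: f/2 → f/1.8.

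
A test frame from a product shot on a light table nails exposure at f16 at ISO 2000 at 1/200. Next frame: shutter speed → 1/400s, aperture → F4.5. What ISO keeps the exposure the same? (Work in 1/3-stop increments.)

ISO 320

Shutter speed: 1/200 → 1/250 → 1/320 → 1/400 — 1 stop faster (darker).
Aperture: f/16 → f/14 → f/13 → f/11 → f/10 → f/9 → f/8 → f/7.1 → f/6.3 → f/5.6 → f/5 → f/4.5 — 3 2/3 stops wider (brighter).
Net change so far: 2 2/3 stops brighter. Offset with the ISO: 2000 → 1600 → 1250 → 1000 → 800 → 640 → 500 → 400 → 320.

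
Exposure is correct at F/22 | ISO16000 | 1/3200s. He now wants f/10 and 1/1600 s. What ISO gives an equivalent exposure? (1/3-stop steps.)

Aperture: f/22 → f/20 → f/18 → f/16 → f/14 → f/13 → f/11 → f/10 — 2 1/3 stops larger aperture (brighter).
Shutter speed: 1/3200 → 1/2500 → 1/2000 → 1/1600 — 1 stop longer (brighter).
Net change so far: 3 1/3 stops brighter. Offset with the ISO: 16000 → 12800 → 10000 → 8000 → 6400 → 5000 → 4000 → 3200 → 2500 → 2000 → 1600.

ISO 1600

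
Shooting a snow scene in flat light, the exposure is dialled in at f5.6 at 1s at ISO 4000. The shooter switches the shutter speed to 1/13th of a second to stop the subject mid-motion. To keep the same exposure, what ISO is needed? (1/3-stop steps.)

Shutter speed: 1 → 0.8 → 0.6 → 0.5 → 0.4 → 0.3 → 1/4 → 1/5 → 1/6 → 1/8 → 1/10 → 1/13 — 3 2/3 stops faster (darker).
Need 3 2/3 stops brighter from the ISO: 4000 → 5000 → 6400 → 8000 → 10000 → 12800 → 16000 → 20000 → 25600 → 32000 → 40000 → 51200.

ISO 51200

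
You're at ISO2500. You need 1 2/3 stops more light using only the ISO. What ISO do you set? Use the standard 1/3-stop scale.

ISO: 2500 → 3200 → 4000 → 5000 → 6400 → 8000 — 1 2/3 stops raised (brighter).

ISO 8000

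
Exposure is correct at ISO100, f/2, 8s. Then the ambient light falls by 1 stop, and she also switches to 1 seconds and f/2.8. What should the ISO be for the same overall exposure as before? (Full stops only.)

ISO 3200

Scene light: 1 stop darker.
Shutter speed: 8 → 4 → 2 → 1 — 3 stops faster (darker).
Aperture: f/2 → f/2.8 — 1 stop stopped down (darker).
Net so far: 5 stops darker. ISO: 100 → 200 → 400 → 800 → 1600 → 3200.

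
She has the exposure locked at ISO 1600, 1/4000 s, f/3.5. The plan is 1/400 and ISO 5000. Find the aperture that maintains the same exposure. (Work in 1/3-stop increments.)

Shutter speed: 1/4000 → 1/3200 → 1/2500 → 1/2000 → 1/1600 → 1/1250 → 1/1000 → 1/800 → 1/640 → 1/500 → 1/400 — 3 1/3 stops longer (brighter).
ISO: 1600 → 2000 → 2500 → 3200 → 4000 → 5000 — 1 2/3 stops higher (brighter).
Net change so far: 5 stops brighter. Offset with the aperture: f/3.5 → f/4 → f/4.5 → f/5 → f/5.6 → f/6.3 → f/7.1 → f/8 → f/9 → f/10 → f/11 → f/13 → f/14 → f/16 → f/18 → f/20.

f/20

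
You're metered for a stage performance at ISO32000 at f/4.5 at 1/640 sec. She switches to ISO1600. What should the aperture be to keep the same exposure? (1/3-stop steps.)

f/1.0

ISO: 32000 → 25600 → 20000 → 16000 → 12800 → 10000 → 8000 → 6400 → 5000 → 4000 → 3200 → 2500 → 2000 → 1600 — 4 1/3 stops lower (darker).
Need 4 1/3 stops brighter from the aperture: f/4.5 → f/4 → f/3.5 → f/3.2 → f/2.8 → f/2.5 → f/2.2 → f/2 → f/1.8 → f/1.6 → f/1.4 → f/1.2 → f/1.1 → f/1.0.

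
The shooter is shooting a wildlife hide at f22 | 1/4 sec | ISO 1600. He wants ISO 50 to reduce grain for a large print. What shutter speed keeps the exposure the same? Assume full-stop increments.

ISO: 1600 → 800 → 400 → 200 → 100 → 50 — 5 stops dropped (darker).
Need 5 stops brighter from the shutter speed: 1/4 → 1/2 → 1 → 2 → 4 → 8.

8 s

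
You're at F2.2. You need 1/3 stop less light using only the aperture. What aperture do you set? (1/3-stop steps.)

f/2.5

Aperture: f/2.2 → f/2.5 — 1/3 stop stopped down (darker).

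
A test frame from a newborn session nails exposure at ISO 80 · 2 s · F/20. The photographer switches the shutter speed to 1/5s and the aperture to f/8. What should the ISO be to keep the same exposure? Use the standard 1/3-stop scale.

Shutter speed: 2 → 1.6 → 1.3 → 1 → 0.8 → 0.6 → 0.5 → 0.4 → 0.3 → 1/4 → 1/5 — 3 1/3 stops faster (darker).
Aperture: f/20 → f/18 → f/16 → f/14 → f/13 → f/11 → f/10 → f/9 → f/8 — 2 2/3 stops larger aperture (brighter).
Net change so far: 2/3 stop darker. Offset with the ISO: 80 → 100 → 125.

ISO 125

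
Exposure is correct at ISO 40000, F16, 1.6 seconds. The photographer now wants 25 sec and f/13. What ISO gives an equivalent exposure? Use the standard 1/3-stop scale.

ISO 1600

Shutter speed: 1.6 → 2 → 2.5 → 3.2 → 4 → 5 → 6 → 8 → 10 → 13 → 15 → 20 → 25 — 4 stops longer (brighter).
Aperture: f/16 → f/14 → f/13 — 2/3 stop larger aperture (brighter).
Net change so far: 4 2/3 stops brighter. Offset with the ISO: 40000 → 32000 → 25600 → 20000 → 16000 → 12800 → 10000 → 8000 → 6400 → 5000 → 4000 → 3200 → 2500 → 2000 → 1600.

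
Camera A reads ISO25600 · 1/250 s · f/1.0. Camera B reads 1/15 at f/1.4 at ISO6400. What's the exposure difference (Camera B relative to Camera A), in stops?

1 stop brighter

Aperture: f/1.0 → f/1.4 — 1 stop narrower (darker).
Shutter speed: 1/250 → 1/125 → 1/60 → 1/30 → 1/15 — 4 stops slower (brighter).
ISO: 25600 → 12800 → 6400 — 2 stops lower (darker).
Net: −1 +4 −2 = +1 stop.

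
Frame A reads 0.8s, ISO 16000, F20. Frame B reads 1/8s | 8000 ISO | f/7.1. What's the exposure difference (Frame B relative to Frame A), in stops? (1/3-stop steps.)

Aperture: f/20 → f/18 → f/16 → f/14 → f/13 → f/11 → f/10 → f/9 → f/8 → f/7.1 — 3 stops opened up (brighter).
Shutter speed: 0.8 → 0.6 → 0.5 → 0.4 → 0.3 → 1/4 → 1/5 → 1/6 → 1/8 — 2 2/3 stops faster (darker).
ISO: 16000 → 12800 → 10000 → 8000 — 1 stop dropped (darker).
Net: +3 −2 2/3 −1 = −2/3 stops.

2/3 stop darker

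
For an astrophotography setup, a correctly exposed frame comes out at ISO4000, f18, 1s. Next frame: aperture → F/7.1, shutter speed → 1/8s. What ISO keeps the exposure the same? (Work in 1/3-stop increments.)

ISO 5000

Aperture: f/18 → f/16 → f/14 → f/13 → f/11 → f/10 → f/9 → f/8 → f/7.1 — 2 2/3 stops opened up (brighter).
Shutter speed: 1 → 0.8 → 0.6 → 0.5 → 0.4 → 0.3 → 1/4 → 1/5 → 1/6 → 1/8 — 3 stops shorter (darker).
Net change so far: 1/3 stop darker. Offset with the ISO: 4000 → 5000.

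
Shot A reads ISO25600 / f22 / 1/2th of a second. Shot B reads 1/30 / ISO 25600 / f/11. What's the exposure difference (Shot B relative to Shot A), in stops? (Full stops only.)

Aperture: f/22 → f/16 → f/11 — 2 stops larger aperture (brighter).
Shutter speed: 1/2 → 1/4 → 1/8 → 1/15 → 1/30 — 4 stops shorter (darker).
ISO: unchanged.
Net: +2 −4 = −2 stops.

2 stops darker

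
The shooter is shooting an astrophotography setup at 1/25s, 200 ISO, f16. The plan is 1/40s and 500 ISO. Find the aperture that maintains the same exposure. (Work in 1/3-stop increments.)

f/20

Shutter speed: 1/25 → 1/30 → 1/40 — 2/3 stop shorter (darker).
ISO: 200 → 250 → 320 → 400 → 500 — 1 1/3 stops raised (brighter).
Net change so far: 2/3 stop brighter. Offset with the aperture: f/16 → f/18 → f/20.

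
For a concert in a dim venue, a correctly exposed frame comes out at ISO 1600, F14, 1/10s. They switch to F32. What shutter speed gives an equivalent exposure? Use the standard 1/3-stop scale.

0.5 s

Aperture: f/14 → f/16 → f/18 → f/20 → f/22 → f/25 → f/29 → f/32 — 2 1/3 stops stopped down (darker).
Need 2 1/3 stops brighter from the shutter speed: 1/10 → 1/8 → 1/6 → 1/5 → 1/4 → 0.3 → 0.4 → 0.5.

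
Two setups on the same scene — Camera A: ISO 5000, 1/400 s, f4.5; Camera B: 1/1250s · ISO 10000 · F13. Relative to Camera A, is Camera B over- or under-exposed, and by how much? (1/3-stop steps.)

Aperture: f/4.5 → f/5 → f/5.6 → f/6.3 → f/7.1 → f/8 → f/9 → f/10 → f/11 → f/13 — 3 stops stopped down (darker).
Shutter speed: 1/400 → 1/500 → 1/640 → 1/800 → 1/1000 → 1/1250 — 1 2/3 stops shorter (darker).
ISO: 5000 → 6400 → 8000 → 10000 — 1 stop raised (brighter).
Net: −3 −1 2/3 +1 = −3 2/3 stops.

3 2/3 stops darker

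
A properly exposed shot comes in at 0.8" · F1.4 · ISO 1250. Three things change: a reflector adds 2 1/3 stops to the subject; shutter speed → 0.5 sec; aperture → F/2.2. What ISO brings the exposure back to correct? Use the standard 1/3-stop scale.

ISO 1000

Scene light: 2 1/3 stops brighter.
Shutter speed: 0.8 → 0.6 → 0.5 — 2/3 stop faster (darker).
Aperture: f/1.4 → f/1.6 → f/1.8 → f/2 → f/2.2 — 1 1/3 stops narrower (darker).
Net so far: 1/3 stop brighter. ISO: 1250 → 1000.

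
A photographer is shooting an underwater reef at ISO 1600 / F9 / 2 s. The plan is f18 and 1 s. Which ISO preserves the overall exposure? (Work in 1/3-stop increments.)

ISO 12800

Aperture: f/9 → f/10 → f/11 → f/13 → f/14 → f/16 → f/18 — 2 stops smaller aperture (darker).
Shutter speed: 2 → 1.6 → 1.3 → 1 — 1 stop shorter (darker).
Net change so far: 3 stops darker. Offset with the ISO: 1600 → 2000 → 2500 → 3200 → 4000 → 5000 → 6400 → 8000 → 10000 → 12800.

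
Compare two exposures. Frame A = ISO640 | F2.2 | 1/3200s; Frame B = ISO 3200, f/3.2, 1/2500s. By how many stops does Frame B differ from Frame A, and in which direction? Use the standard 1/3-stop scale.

1 2/3 stops brighter

Aperture: f/2.2 → f/2.5 → f/2.8 → f/3.2 — 1 stop smaller aperture (darker).
Shutter speed: 1/3200 → 1/2500 — 1/3 stop longer (brighter).
ISO: 640 → 800 → 1000 → 1250 → 1600 → 2000 → 2500 → 3200 — 2 1/3 stops higher (brighter).
Net: −1 +1/3 +2 1/3 = +1 2/3 stops.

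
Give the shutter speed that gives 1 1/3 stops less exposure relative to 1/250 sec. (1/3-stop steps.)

1/640s

Shutter speed: 1/250 → 1/320 → 1/400 → 1/500 → 1/640 — 1 1/3 stops shorter (darker).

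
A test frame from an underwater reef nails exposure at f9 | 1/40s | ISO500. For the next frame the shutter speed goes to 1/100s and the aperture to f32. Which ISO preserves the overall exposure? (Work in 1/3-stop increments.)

Shutter speed: 1/40 → 1/50 → 1/60 → 1/80 → 1/100 — 1 1/3 stops faster (darker).
Aperture: f/9 → f/10 → f/11 → f/13 → f/14 → f/16 → f/18 → f/20 → f/22 → f/25 → f/29 → f/32 — 3 2/3 stops smaller aperture (darker).
Net change so far: 5 stops darker. Offset with the ISO: 500 → 640 → 800 → 1000 → 1250 → 1600 → 2000 → 2500 → 3200 → 4000 → 5000 → 6400 → 8000 → 10000 → 12800 → 16000.

ISO 16000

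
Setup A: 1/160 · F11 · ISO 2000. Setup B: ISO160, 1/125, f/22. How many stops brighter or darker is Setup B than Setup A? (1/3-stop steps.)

5 1/3 stops darker

Aperture: f/11 → f/13 → f/14 → f/16 → f/18 → f/20 → f/22 — 2 stops stopped down (darker).
Shutter speed: 1/160 → 1/125 — 1/3 stop slower (brighter).
ISO: 2000 → 1600 → 1250 → 1000 → 800 → 640 → 500 → 400 → 320 → 250 → 200 → 160 — 3 2/3 stops dropped (darker).
Net: −2 +1/3 −3 2/3 = −5 1/3 stops.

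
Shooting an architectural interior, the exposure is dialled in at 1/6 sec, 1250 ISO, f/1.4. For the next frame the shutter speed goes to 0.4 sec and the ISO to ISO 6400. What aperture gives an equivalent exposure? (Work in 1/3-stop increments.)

f/5

Shutter speed: 1/6 → 1/5 → 1/4 → 0.3 → 0.4 — 1 1/3 stops slower (brighter).
ISO: 1250 → 1600 → 2000 → 2500 → 3200 → 4000 → 5000 → 6400 — 2 1/3 stops higher (brighter).
Net change so far: 3 2/3 stops brighter. Offset with the aperture: f/1.4 → f/1.6 → f/1.8 → f/2 → f/2.2 → f/2.5 → f/2.8 → f/3.2 → f/3.5 → f/4 → f/4.5 → f/5.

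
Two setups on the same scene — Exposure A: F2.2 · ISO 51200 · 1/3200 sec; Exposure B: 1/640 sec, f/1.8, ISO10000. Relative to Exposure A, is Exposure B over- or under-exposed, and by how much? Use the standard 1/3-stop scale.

2/3 stop brighter

Aperture: f/2.2 → f/2 → f/1.8 — 2/3 stop larger aperture (brighter).
Shutter speed: 1/3200 → 1/2500 → 1/2000 → 1/1600 → 1/1250 → 1/1000 → 1/800 → 1/640 — 2 1/3 stops slower (brighter).
ISO: 51200 → 40000 → 32000 → 25600 → 20000 → 16000 → 12800 → 10000 — 2 1/3 stops dropped (darker).
Net: +2/3 +2 1/3 −2 1/3 = +2/3 stops.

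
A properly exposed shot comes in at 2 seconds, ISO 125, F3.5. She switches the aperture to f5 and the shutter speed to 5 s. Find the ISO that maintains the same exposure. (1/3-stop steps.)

Aperture: f/3.5 → f/4 → f/4.5 → f/5 — 1 stop smaller aperture (darker).
Shutter speed: 2 → 2.5 → 3.2 → 4 → 5 — 1 1/3 stops slower (brighter).
Net change so far: 1/3 stop brighter. Offset with the ISO: 125 → 100.

ISO 100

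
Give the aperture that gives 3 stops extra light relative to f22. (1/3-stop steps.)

f/8

Aperture: f/22 → f/20 → f/18 → f/16 → f/14 → f/13 → f/11 → f/10 → f/9 → f/8 — 3 stops opened up (brighter).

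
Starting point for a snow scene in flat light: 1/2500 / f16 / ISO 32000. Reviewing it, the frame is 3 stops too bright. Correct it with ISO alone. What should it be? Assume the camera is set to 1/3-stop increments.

ISO 4000

Overexposed by 3 stops → need 3 stops darker.
ISO: 32000 → 25600 → 20000 → 16000 → 12800 → 10000 → 8000 → 6400 → 5000 → 4000.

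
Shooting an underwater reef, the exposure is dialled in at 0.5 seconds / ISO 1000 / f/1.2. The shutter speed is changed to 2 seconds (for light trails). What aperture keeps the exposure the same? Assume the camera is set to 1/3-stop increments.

Shutter speed: 0.5 → 0.6 → 0.8 → 1 → 1.3 → 1.6 → 2 — 2 stops longer (brighter).
Need 2 stops darker from the aperture: f/1.2 → f/1.4 → f/1.6 → f/1.8 → f/2 → f/2.2 → f/2.5.

f/2.5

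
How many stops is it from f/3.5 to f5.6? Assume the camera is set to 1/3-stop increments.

f/3.5 → f/4 → f/4.5 → f/5 → f/5.6 — count the steps: 4 third-stops = 1 1/3 stops.

1 1/3 stops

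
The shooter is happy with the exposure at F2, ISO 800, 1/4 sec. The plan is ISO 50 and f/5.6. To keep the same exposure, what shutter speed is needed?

30 s

ISO: 800 → 400 → 200 → 100 → 50 — 4 stops dropped (darker).
Aperture: f/2 → f/2.8 → f/4 → f/5.6 — 3 stops smaller aperture (darker).
Net change so far: 7 stops darker. Offset with the shutter speed: 1/4 → 1/2 → 1 → 2 → 4 → 8 → 15 → 30.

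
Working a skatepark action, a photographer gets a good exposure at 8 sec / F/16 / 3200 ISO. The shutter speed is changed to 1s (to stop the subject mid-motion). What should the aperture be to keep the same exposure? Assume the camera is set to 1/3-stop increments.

Shutter speed: 8 → 6 → 5 → 4 → 3.2 → 2.5 → 2 → 1.6 → 1.3 → 1 — 3 stops faster (darker).
Need 3 stops brighter from the aperture: f/16 → f/14 → f/13 → f/11 → f/10 → f/9 → f/8 → f/7.1 → f/6.3 → f/5.6.

f/5.6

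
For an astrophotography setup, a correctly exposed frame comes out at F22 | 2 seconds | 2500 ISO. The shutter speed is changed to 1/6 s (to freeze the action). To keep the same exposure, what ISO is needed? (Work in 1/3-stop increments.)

ISO 32000

Shutter speed: 2 → 1.6 → 1.3 → 1 → 0.8 → 0.6 → 0.5 → 0.4 → 0.3 → 1/4 → 1/5 → 1/6 — 3 2/3 stops shorter (darker).
Need 3 2/3 stops brighter from the ISO: 2500 → 3200 → 4000 → 5000 → 6400 → 8000 → 10000 → 12800 → 16000 → 20000 → 25600 → 32000.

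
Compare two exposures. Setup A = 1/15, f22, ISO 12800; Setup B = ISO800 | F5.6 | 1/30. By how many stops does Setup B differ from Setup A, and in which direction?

Aperture: f/22 → f/16 → f/11 → f/8 → f/5.6 — 4 stops opened up (brighter).
Shutter speed: 1/15 → 1/30 — 1 stop faster (darker).
ISO: 12800 → 6400 → 3200 → 1600 → 800 — 4 stops dropped (darker).
Net: +4 −1 −4 = −1 stop.

1 stop darker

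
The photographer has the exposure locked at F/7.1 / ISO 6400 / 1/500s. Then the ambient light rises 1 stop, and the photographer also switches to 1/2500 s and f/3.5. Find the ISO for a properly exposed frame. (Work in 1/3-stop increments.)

ISO 4000

Scene light: 1 stop brighter.
Shutter speed: 1/500 → 1/640 → 1/800 → 1/1000 → 1/1250 → 1/1600 → 1/2000 → 1/2500 — 2 1/3 stops shorter (darker).
Aperture: f/7.1 → f/6.3 → f/5.6 → f/5 → f/4.5 → f/4 → f/3.5 — 2 stops opened up (brighter).
Net so far: 2/3 stop brighter. ISO: 6400 → 5000 → 4000.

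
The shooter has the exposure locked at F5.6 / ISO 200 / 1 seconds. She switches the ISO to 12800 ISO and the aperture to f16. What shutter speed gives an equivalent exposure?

ISO: 200 → 400 → 800 → 1600 → 3200 → 6400 → 12800 — 6 stops raised (brighter).
Aperture: f/5.6 → f/8 → f/11 → f/16 — 3 stops narrower (darker).
Net change so far: 3 stops brighter. Offset with the shutter speed: 1 → 1/2 → 1/4 → 1/8.

1/8s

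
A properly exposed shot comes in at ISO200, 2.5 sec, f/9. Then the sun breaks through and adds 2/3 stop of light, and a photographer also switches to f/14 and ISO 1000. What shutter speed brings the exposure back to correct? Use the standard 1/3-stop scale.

0.8 s

Scene light: 2/3 stop brighter.
Aperture: f/9 → f/10 → f/11 → f/13 → f/14 — 1 1/3 stops narrower (darker).
ISO: 200 → 250 → 320 → 400 → 500 → 640 → 800 → 1000 — 2 1/3 stops raised (brighter).
Net so far: 1 2/3 stops brighter. Shutter speed: 2.5 → 2 → 1.6 → 1.3 → 1 → 0.8.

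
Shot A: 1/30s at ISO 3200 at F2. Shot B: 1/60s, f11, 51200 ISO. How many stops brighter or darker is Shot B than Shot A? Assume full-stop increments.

Aperture: f/2 → f/2.8 → f/4 → f/5.6 → f/8 → f/11 — 5 stops narrower (darker).
Shutter speed: 1/30 → 1/60 — 1 stop shorter (darker).
ISO: 3200 → 6400 → 12800 → 25600 → 51200 — 4 stops higher (brighter).
Net: −5 −1 +4 = −2 stops.

2 stops darker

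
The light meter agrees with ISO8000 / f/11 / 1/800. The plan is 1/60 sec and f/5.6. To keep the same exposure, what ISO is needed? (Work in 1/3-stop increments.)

ISO 160

Shutter speed: 1/800 → 1/640 → 1/500 → 1/400 → 1/320 → 1/250 → 1/200 → 1/160 → 1/125 → 1/100 → 1/80 → 1/60 — 3 2/3 stops slower (brighter).
Aperture: f/11 → f/10 → f/9 → f/8 → f/7.1 → f/6.3 → f/5.6 — 2 stops opened up (brighter).
Net change so far: 5 2/3 stops brighter. Offset with the ISO: 8000 → 6400 → 5000 → 4000 → 3200 → 2500 → 2000 → 1600 → 1250 → 1000 → 800 → 640 → 500 → 400 → 320 → 250 → 200 → 160.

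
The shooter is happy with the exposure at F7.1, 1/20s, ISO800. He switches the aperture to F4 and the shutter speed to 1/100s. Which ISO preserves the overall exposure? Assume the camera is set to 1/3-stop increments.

ISO 1250

Aperture: f/7.1 → f/6.3 → f/5.6 → f/5 → f/4.5 → f/4 — 1 2/3 stops wider (brighter).
Shutter speed: 1/20 → 1/25 → 1/30 → 1/40 → 1/50 → 1/60 → 1/80 → 1/100 — 2 1/3 stops shorter (darker).
Net change so far: 2/3 stop darker. Offset with the ISO: 800 → 1000 → 1250.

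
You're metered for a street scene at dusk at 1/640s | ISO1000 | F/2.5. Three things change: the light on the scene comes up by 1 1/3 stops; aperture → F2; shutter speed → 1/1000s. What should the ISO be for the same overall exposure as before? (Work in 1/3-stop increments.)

Scene light: 1 1/3 stops brighter.
Aperture: f/2.5 → f/2.2 → f/2 — 2/3 stop opened up (brighter).
Shutter speed: 1/640 → 1/800 → 1/1000 — 2/3 stop faster (darker).
Net so far: 1 1/3 stops brighter. ISO: 1000 → 800 → 640 → 500 → 400.

ISO 400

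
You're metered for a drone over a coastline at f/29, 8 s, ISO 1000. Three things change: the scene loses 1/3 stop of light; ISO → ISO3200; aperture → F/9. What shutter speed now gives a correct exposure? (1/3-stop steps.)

Scene light: 1/3 stop darker.
ISO: 1000 → 1250 → 1600 → 2000 → 2500 → 3200 — 1 2/3 stops higher (brighter).
Aperture: f/29 → f/25 → f/22 → f/20 → f/18 → f/16 → f/14 → f/13 → f/11 → f/10 → f/9 — 3 1/3 stops opened up (brighter).
Net so far: 4 2/3 stops brighter. Shutter speed: 8 → 6 → 5 → 4 → 3.2 → 2.5 → 2 → 1.6 → 1.3 → 1 → 0.8 → 0.6 → 0.5 → 0.4 → 0.3.

0.3 s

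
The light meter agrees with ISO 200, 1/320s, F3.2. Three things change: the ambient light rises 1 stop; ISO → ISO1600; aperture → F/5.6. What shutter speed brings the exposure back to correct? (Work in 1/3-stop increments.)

1/1600s

Scene light: 1 stop brighter.
ISO: 200 → 250 → 320 → 400 → 500 → 640 → 800 → 1000 → 1250 → 1600 — 3 stops higher (brighter).
Aperture: f/3.2 → f/3.5 → f/4 → f/4.5 → f/5 → f/5.6 — 1 2/3 stops narrower (darker).
Net so far: 2 1/3 stops brighter. Shutter speed: 1/320 → 1/400 → 1/500 → 1/640 → 1/800 → 1/1000 → 1/1250 → 1/1600.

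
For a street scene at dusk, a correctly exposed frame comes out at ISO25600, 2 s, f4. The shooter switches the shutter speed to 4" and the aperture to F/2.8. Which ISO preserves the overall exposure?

Shutter speed: 2 → 4 — 1 stop longer (brighter).
Aperture: f/4 → f/2.8 — 1 stop larger aperture (brighter).
Net change so far: 2 stops brighter. Offset with the ISO: 25600 → 12800 → 6400.

ISO 6400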